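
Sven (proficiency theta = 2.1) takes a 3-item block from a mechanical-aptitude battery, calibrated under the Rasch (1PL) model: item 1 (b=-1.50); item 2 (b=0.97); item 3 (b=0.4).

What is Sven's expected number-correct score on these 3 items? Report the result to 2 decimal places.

2.57

P(theta) = 1 / (1 + exp(−(theta − b)))
P_1 = 1/(1+e^{-3.6000}) = 0.9734
P_2 = 1/(1+e^{-1.1300}) = 0.7558
P_3 = 1/(1+e^{-1.7000}) = 0.8455
E[score] = 0.9734 + 0.7558 + 0.8455 = 2.5748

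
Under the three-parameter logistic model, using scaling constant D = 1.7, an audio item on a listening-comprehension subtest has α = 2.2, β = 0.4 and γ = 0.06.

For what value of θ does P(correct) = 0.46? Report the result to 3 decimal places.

0.320

P(θ) = γ + (1 − γ) · 1 / (1 + exp(−D·α(θ − β)))
Remove guessing floor: (0.46 − 0.06)/(1 − 0.06) = 0.4255
logit = ln(0.4255/0.5745) = -0.3001
θ = β + logit/(1.7·α) = 0.4 + (-0.3001)/3.7400 = 0.3198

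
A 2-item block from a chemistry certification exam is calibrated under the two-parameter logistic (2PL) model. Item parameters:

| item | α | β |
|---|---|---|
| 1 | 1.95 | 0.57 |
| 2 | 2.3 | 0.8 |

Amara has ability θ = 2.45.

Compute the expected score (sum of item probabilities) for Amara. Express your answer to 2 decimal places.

P(θ) = 1 / (1 + exp(−α(θ − β)))
P_1 = 1/(1+e^{-3.6660}) = 0.9751
P_2 = 1/(1+e^{-3.7950}) = 0.9780
E[score] = 0.9751 + 0.9780 = 1.9531

1.95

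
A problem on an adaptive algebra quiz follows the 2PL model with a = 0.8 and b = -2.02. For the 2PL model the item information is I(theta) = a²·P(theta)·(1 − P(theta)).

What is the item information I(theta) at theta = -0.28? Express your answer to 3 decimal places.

P = 1/(1+e^{-1.3920}) = 0.8009
P(1−P) = 0.8009 × 0.1991 = 0.1595
I = a² × P(1−P) = 0.8² × 0.1595 = 0.10205

0.102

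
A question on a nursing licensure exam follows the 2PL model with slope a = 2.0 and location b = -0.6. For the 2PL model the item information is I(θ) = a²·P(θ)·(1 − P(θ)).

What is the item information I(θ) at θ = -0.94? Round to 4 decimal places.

P = 1/(1+e^{0.6800}) = 0.3363
P(1−P) = 0.3363 × 0.6637 = 0.2232
I = a² × P(1−P) = 2.0² × 0.2232 = 0.89276

0.8928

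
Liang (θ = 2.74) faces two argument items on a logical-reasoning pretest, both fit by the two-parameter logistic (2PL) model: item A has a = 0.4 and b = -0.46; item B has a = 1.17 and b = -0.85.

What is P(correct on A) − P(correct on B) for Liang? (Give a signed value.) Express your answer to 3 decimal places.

P(θ) = 1 / (1 + exp(−a(θ − b)))
P_A = 0.7824
P_B = 0.9852
P_A − P_B = -0.2028

-0.203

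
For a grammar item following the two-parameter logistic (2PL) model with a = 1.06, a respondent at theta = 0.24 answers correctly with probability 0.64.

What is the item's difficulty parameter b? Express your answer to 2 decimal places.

P(theta) = 1 / (1 + exp(−a(theta − b)))
logit(0.64) = ln(0.64/0.36) = 0.5754
b = theta − logit/(a) = 0.24 − 0.5754/1.0600 = -0.3028

-0.30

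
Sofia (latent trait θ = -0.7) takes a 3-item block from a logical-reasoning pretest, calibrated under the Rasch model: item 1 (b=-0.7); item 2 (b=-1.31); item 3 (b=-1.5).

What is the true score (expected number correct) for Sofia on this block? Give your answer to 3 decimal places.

P(θ) = 1 / (1 + exp(−(θ − b)))
P_1 = 1/(1+e^{0.0000}) = 0.5000
P_2 = 1/(1+e^{-0.6100}) = 0.6479
P_3 = 1/(1+e^{-0.8000}) = 0.6900
E[score] = 0.5000 + 0.6479 + 0.6900 = 1.8379

1.838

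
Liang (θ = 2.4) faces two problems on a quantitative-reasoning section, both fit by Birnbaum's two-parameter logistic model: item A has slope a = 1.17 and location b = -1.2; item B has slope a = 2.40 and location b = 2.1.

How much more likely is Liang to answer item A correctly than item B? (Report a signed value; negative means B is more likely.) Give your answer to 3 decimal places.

P(θ) = 1 / (1 + exp(−a(θ − b)))
P_A = 0.9854
P_B = 0.6726
P_A − P_B = 0.3128

0.313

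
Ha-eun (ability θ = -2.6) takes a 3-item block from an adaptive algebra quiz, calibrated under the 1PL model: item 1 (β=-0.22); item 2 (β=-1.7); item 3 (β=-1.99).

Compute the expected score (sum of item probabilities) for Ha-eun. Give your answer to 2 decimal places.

P(θ) = 1 / (1 + exp(−(θ − β)))
P_1 = 1/(1+e^{2.3800}) = 0.0847
P_2 = 1/(1+e^{0.9000}) = 0.2891
P_3 = 1/(1+e^{0.6100}) = 0.3521
E[score] = 0.0847 + 0.2891 + 0.3521 = 0.7258

0.73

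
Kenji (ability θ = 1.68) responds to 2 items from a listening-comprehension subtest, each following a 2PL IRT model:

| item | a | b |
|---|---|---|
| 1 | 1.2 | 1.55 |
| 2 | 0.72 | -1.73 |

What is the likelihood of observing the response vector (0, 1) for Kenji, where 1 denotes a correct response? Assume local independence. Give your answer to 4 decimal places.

P(θ) = 1 / (1 + exp(−a(θ − b)))
P_1 = 1/(1+e^{-0.1560}) = 0.5389
P_2 = 1/(1+e^{-2.4552}) = 0.9209
L = (1−P_1) × P_2 = 0.4611 × 0.9209 = 0.42463

0.4246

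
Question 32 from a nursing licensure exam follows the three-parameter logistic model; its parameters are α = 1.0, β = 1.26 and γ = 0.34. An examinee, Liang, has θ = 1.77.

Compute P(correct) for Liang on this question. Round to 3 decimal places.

0.752

P(θ) = γ + (1 − γ) · 1 / (1 + exp(−α(θ − β)))
Exponent: 1.0 × (1.77 − 1.26) = 0.5100
1/(1 + e^{-0.5100}) = 0.6248
P = 0.34 + 0.66 × 0.6248 = 0.7524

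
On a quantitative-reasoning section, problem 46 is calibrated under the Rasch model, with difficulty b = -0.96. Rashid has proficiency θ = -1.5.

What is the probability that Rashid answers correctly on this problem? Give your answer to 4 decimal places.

0.3682

P(θ) = 1 / (1 + exp(−(θ − b)))
Exponent: (-1.5 − (-0.96)) = -0.5400
1/(1 + e^{0.5400}) = 0.3682
P = 0.3682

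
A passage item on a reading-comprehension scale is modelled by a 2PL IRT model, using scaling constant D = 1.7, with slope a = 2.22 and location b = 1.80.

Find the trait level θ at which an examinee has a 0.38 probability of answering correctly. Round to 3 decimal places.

P(θ) = 1 / (1 + exp(−D·a(θ − b)))
logit = ln(0.3800/0.6200) = -0.4895
θ = b + logit/(1.7·a) = 1.80 + (-0.4895)/3.7740 = 1.6703

1.670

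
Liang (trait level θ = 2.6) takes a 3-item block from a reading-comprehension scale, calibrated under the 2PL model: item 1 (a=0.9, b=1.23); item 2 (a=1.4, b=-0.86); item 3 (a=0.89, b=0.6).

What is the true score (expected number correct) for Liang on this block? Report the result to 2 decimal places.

2.62

P(θ) = 1 / (1 + exp(−a(θ − b)))
P_1 = 1/(1+e^{-1.2330}) = 0.7743
P_2 = 1/(1+e^{-4.8440}) = 0.9922
P_3 = 1/(1+e^{-1.7800}) = 0.8557
E[score] = 0.7743 + 0.9922 + 0.8557 = 2.6222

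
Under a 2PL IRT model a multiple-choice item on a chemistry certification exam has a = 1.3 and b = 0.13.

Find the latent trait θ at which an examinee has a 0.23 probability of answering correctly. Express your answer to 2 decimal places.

-0.80

P(θ) = 1 / (1 + exp(−a(θ − b)))
logit = ln(0.2300/0.7700) = -1.2083
θ = b + logit/(a) = 0.13 + (-1.2083)/1.3000 = -0.7995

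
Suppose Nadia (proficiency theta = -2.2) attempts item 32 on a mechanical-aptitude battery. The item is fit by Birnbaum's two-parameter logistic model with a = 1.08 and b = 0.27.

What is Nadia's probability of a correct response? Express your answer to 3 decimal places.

P(theta) = 1 / (1 + exp(−a(theta − b)))
Exponent: 1.08 × (-2.2 − 0.27) = -2.6676
1/(1 + e^{2.6676}) = 0.0649

0.065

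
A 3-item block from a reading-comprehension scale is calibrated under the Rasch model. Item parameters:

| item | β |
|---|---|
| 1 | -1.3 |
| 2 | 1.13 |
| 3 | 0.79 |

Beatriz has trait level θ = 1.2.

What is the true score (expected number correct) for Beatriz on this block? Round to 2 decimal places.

P(θ) = 1 / (1 + exp(−(θ − β)))
P_1 = 1/(1+e^{-2.5000}) = 0.9241
P_2 = 1/(1+e^{-0.0700}) = 0.5175
P_3 = 1/(1+e^{-0.4100}) = 0.6011
E[score] = 0.9241 + 0.5175 + 0.6011 = 2.0427

2.04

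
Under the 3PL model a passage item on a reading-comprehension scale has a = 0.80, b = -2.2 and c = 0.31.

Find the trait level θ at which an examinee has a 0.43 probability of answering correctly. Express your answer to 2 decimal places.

P(θ) = c + (1 − c) · 1 / (1 + exp(−a(θ − b)))
Remove guessing floor: (0.43 − 0.31)/(1 − 0.31) = 0.1739
logit = ln(0.1739/0.8261) = -1.5581
θ = b + logit/(a) = -2.2 + (-1.5581)/0.8000 = -4.1477

-4.15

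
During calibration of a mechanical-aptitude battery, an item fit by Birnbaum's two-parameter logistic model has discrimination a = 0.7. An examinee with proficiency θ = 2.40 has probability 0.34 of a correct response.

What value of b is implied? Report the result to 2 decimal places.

3.35

P(θ) = 1 / (1 + exp(−a(θ − b)))
logit(0.34) = ln(0.34/0.66) = -0.6633
b = θ − logit/(a) = 2.40 − (-0.6633)/0.7000 = 3.3476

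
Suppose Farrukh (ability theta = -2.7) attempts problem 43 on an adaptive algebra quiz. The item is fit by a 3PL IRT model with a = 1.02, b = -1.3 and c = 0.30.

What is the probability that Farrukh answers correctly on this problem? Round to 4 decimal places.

0.4354

P(theta) = c + (1 − c) · 1 / (1 + exp(−a(theta − b)))
Exponent: 1.02 × (-2.7 − (-1.3)) = -1.4280
1/(1 + e^{1.4280}) = 0.1934
P = 0.30 + 0.70 × 0.1934 = 0.4354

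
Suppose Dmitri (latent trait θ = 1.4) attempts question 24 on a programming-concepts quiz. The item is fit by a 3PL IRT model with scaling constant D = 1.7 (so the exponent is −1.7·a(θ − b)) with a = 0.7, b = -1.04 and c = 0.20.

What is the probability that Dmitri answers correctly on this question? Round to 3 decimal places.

0.958

P(θ) = c + (1 − c) · 1 / (1 + exp(−D·a(θ − b)))
Exponent: 1.7 × 0.7 × (1.4 − (-1.04)) = 2.9036
1/(1 + e^{-2.9036}) = 0.9480
P = 0.20 + 0.80 × 0.9480 = 0.9584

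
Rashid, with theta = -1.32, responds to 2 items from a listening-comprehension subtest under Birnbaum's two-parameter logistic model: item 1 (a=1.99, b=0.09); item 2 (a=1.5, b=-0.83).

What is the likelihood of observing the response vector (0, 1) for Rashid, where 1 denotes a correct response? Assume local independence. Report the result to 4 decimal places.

P(theta) = 1 / (1 + exp(−a(theta − b)))
P_1 = 1/(1+e^{2.8059}) = 0.0570
P_2 = 1/(1+e^{0.7350}) = 0.3241
L = (1−P_1) × P_2 = 0.9430 × 0.3241 = 0.30562

0.3056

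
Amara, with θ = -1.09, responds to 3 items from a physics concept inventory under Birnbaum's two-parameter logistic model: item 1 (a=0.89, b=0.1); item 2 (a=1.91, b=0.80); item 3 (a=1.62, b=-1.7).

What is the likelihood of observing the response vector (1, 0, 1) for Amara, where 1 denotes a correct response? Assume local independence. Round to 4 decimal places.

P(θ) = 1 / (1 + exp(−a(θ − b)))
P_1 = 1/(1+e^{1.0591}) = 0.2575
P_2 = 1/(1+e^{3.6099}) = 0.0263
P_3 = 1/(1+e^{-0.9882}) = 0.7287
L = P_1 × (1−P_2) × P_3 = 0.2575 × 0.9737 × 0.7287 = 0.18269

0.1827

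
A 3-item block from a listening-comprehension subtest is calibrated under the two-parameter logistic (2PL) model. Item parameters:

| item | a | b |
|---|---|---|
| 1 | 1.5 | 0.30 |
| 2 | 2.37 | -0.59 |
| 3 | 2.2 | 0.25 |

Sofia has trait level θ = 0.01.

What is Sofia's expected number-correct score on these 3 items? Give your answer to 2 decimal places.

P(θ) = 1 / (1 + exp(−a(θ − b)))
P_1 = 1/(1+e^{0.4350}) = 0.3929
P_2 = 1/(1+e^{-1.4220}) = 0.8057
P_3 = 1/(1+e^{0.5280}) = 0.3710
E[score] = 0.3929 + 0.8057 + 0.3710 = 1.5696

1.57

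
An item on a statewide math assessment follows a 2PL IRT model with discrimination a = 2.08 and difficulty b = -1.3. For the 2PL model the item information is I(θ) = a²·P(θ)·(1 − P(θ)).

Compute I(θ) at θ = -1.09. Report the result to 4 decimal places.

P = 1/(1+e^{-0.4368}) = 0.6075
P(1−P) = 0.6075 × 0.3925 = 0.2384
I = a² × P(1−P) = 2.08² × 0.2384 = 1.03161

1.0316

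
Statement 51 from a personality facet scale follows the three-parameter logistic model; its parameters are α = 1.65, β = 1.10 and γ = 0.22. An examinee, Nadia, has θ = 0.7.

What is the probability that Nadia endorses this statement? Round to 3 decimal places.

0.486

P(θ) = γ + (1 − γ) · 1 / (1 + exp(−α(θ − β)))
Exponent: 1.65 × (0.7 − 1.10) = -0.6600
1/(1 + e^{0.6600}) = 0.3407
P = 0.22 + 0.78 × 0.3407 = 0.4858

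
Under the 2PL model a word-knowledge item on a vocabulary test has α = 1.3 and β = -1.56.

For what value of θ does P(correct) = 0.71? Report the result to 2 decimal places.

-0.87

P(θ) = 1 / (1 + exp(−α(θ − β)))
logit = ln(0.7100/0.2900) = 0.8954
θ = β + logit/(α) = -1.56 + 0.8954/1.3000 = -0.8712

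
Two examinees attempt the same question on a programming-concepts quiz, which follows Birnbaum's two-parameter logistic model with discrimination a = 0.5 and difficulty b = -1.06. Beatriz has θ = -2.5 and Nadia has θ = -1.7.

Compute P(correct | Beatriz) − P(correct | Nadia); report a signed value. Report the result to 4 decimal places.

P(θ) = 1 / (1 + exp(−a(θ − b)))
P(Beatriz) = 0.3274  [exponent -0.7200]
P(Nadia) = 0.4207  [exponent -0.3200]
Difference = 0.3274 − 0.4207 = -0.0933

-0.0933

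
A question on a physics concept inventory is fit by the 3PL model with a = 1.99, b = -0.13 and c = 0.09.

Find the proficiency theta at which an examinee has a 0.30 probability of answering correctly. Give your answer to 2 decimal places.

-0.74

P(theta) = c + (1 − c) · 1 / (1 + exp(−a(theta − b)))
Remove guessing floor: (0.30 − 0.09)/(1 − 0.09) = 0.2308
logit = ln(0.2308/0.7692) = -1.2040
theta = b + logit/(a) = -0.13 + (-1.2040)/1.9900 = -0.7350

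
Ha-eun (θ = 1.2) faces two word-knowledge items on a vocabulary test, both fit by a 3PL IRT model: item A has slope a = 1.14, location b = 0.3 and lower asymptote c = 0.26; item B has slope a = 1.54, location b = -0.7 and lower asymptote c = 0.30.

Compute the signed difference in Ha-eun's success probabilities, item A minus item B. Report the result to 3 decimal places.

P(θ) = c + (1 − c) · 1 / (1 + exp(−a(θ − b)))
P_A = 0.8047
P_B = 0.9644
P_A − P_B = -0.1596

-0.160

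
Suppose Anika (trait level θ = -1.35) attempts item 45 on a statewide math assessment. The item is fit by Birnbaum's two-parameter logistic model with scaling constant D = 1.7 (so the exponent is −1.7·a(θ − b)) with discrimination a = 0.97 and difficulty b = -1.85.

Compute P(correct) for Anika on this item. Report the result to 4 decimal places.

P(θ) = 1 / (1 + exp(−D·a(θ − b)))
Exponent: 1.7 × 0.97 × (-1.35 − (-1.85)) = 0.8245
1/(1 + e^{-0.8245}) = 0.6952
P = 0.6952

0.6952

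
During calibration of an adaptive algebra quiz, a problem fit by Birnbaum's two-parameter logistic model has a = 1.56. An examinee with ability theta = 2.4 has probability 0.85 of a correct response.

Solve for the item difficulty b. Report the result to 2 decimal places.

P(theta) = 1 / (1 + exp(−a(theta − b)))
logit(0.85) = ln(0.85/0.15) = 1.7346
b = theta − logit/(a) = 2.4 − 1.7346/1.5600 = 1.2881

1.29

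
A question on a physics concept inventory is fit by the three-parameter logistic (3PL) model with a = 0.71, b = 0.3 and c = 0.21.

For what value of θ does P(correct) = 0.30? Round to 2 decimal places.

-2.59

P(θ) = c + (1 − c) · 1 / (1 + exp(−a(θ − b)))
Remove guessing floor: (0.30 − 0.21)/(1 − 0.21) = 0.1139
logit = ln(0.1139/0.8861) = -2.0513
θ = b + logit/(a) = 0.3 + (-2.0513)/0.7100 = -2.5891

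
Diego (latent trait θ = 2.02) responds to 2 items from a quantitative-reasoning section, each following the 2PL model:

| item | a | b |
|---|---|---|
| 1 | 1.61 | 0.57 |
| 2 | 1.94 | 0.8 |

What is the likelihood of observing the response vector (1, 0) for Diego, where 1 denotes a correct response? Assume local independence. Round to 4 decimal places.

P(θ) = 1 / (1 + exp(−a(θ − b)))
P_1 = 1/(1+e^{-2.3345}) = 0.9117
P_2 = 1/(1+e^{-2.3668}) = 0.9143
L = P_1 × (1−P_2) = 0.9117 × 0.0857 = 0.07817

0.0782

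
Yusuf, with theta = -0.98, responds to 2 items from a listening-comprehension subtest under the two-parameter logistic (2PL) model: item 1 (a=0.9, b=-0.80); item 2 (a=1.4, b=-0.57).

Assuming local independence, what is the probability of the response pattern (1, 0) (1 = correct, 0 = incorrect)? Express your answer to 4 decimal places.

0.2940

P(theta) = 1 / (1 + exp(−a(theta − b)))
P_1 = 1/(1+e^{0.1620}) = 0.4596
P_2 = 1/(1+e^{0.5740}) = 0.3603
L = P_1 × (1−P_2) = 0.4596 × 0.6397 = 0.29399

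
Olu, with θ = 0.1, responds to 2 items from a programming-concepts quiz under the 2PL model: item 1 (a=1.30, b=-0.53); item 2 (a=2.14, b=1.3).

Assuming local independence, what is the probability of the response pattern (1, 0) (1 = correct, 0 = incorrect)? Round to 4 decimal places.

0.6446

P(θ) = 1 / (1 + exp(−a(θ − b)))
P_1 = 1/(1+e^{-0.8190}) = 0.6940
P_2 = 1/(1+e^{2.5680}) = 0.0712
L = P_1 × (1−P_2) = 0.6940 × 0.9288 = 0.64459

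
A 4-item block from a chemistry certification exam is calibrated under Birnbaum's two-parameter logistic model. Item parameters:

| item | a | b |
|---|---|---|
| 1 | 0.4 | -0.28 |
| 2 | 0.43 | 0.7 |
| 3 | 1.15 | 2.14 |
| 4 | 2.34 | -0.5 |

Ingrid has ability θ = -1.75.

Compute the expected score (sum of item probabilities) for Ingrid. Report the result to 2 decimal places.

P(θ) = 1 / (1 + exp(−a(θ − b)))
P_1 = 1/(1+e^{0.5880}) = 0.3571
P_2 = 1/(1+e^{1.0535}) = 0.2586
P_3 = 1/(1+e^{4.4735}) = 0.0113
P_4 = 1/(1+e^{2.9250}) = 0.0509
E[score] = 0.3571 + 0.2586 + 0.0113 + 0.0509 = 0.6779

0.68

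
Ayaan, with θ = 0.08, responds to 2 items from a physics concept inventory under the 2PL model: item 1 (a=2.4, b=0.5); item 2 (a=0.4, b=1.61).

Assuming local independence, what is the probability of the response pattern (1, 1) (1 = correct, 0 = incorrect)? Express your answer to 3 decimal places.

P(θ) = 1 / (1 + exp(−a(θ − b)))
P_1 = 1/(1+e^{1.0080}) = 0.2674
P_2 = 1/(1+e^{0.6120}) = 0.3516
L = P_1 × P_2 = 0.2674 × 0.3516 = 0.09401

0.094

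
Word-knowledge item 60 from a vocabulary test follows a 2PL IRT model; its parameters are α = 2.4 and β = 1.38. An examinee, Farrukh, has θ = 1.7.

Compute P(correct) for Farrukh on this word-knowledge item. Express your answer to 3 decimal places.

0.683

P(θ) = 1 / (1 + exp(−α(θ − β)))
Exponent: 2.4 × (1.7 − 1.38) = 0.7680
1/(1 + e^{-0.7680}) = 0.6831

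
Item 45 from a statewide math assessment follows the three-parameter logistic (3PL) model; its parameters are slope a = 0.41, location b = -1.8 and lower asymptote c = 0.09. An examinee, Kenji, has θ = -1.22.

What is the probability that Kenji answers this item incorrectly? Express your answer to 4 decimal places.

P(θ) = c + (1 − c) · 1 / (1 + exp(−a(θ − b)))
Exponent: 0.41 × (-1.22 − (-1.8)) = 0.2378
1/(1 + e^{-0.2378}) = 0.5592
P = 0.09 + 0.91 × 0.5592 = 0.5988
P(incorrect) = 1 − 0.5988 = 0.4012

0.4012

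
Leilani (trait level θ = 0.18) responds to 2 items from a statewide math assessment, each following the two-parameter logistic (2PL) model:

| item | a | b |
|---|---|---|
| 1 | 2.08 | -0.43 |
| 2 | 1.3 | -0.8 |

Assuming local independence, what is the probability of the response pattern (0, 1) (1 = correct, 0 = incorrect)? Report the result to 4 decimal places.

P(θ) = 1 / (1 + exp(−a(θ − b)))
P_1 = 1/(1+e^{-1.2688}) = 0.7805
P_2 = 1/(1+e^{-1.2740}) = 0.7814
L = (1−P_1) × P_2 = 0.2195 × 0.7814 = 0.17149

0.1715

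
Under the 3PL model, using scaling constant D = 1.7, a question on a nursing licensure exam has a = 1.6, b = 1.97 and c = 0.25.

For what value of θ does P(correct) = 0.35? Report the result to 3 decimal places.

1.282

P(θ) = c + (1 − c) · 1 / (1 + exp(−D·a(θ − b)))
Remove guessing floor: (0.35 − 0.25)/(1 − 0.25) = 0.1333
logit = ln(0.1333/0.8667) = -1.8718
θ = b + logit/(1.7·a) = 1.97 + (-1.8718)/2.7200 = 1.2818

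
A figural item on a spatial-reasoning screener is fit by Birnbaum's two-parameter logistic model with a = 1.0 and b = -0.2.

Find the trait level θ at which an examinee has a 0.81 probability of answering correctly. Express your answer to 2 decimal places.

P(θ) = 1 / (1 + exp(−a(θ − b)))
logit = ln(0.8100/0.1900) = 1.4500
θ = b + logit/(a) = -0.2 + 1.4500/1.0000 = 1.2500

1.25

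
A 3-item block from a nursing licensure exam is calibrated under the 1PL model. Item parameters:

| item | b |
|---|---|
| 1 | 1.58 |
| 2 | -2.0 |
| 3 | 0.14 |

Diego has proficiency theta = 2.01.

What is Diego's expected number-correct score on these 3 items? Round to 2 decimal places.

2.45

P(theta) = 1 / (1 + exp(−(theta − b)))
P_1 = 1/(1+e^{-0.4300}) = 0.6059
P_2 = 1/(1+e^{-4.0100}) = 0.9822
P_3 = 1/(1+e^{-1.8700}) = 0.8665
E[score] = 0.6059 + 0.9822 + 0.8665 = 2.4545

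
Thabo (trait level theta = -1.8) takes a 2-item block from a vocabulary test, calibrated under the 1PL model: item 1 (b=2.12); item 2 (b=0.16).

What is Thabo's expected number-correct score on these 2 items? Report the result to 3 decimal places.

0.143

P(theta) = 1 / (1 + exp(−(theta − b)))
P_1 = 1/(1+e^{3.9200}) = 0.0195
P_2 = 1/(1+e^{1.9600}) = 0.1235
E[score] = 0.0195 + 0.1235 = 0.1429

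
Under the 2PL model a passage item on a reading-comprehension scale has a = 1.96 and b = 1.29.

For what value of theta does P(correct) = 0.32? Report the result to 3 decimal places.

0.905

P(theta) = 1 / (1 + exp(−a(theta − b)))
logit = ln(0.3200/0.6800) = -0.7538
theta = b + logit/(a) = 1.29 + (-0.7538)/1.9600 = 0.9054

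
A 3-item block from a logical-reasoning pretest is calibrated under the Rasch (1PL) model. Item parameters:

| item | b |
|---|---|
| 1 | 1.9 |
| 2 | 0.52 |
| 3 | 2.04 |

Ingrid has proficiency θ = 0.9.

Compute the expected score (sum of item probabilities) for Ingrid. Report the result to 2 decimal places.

P(θ) = 1 / (1 + exp(−(θ − b)))
P_1 = 1/(1+e^{1.0000}) = 0.2689
P_2 = 1/(1+e^{-0.3800}) = 0.5939
P_3 = 1/(1+e^{1.1400}) = 0.2423
E[score] = 0.2689 + 0.5939 + 0.2423 = 1.1051

1.11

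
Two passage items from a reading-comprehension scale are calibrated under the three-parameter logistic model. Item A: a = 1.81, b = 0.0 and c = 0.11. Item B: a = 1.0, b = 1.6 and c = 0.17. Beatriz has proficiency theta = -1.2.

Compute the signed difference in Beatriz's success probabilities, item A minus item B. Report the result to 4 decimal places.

P(theta) = c + (1 − c) · 1 / (1 + exp(−a(theta − b)))
P_A = 0.2010
P_B = 0.2176
P_A − P_B = -0.0165

-0.0165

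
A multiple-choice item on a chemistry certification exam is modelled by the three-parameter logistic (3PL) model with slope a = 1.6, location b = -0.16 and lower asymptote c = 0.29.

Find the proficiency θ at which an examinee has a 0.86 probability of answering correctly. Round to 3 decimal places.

P(θ) = c + (1 − c) · 1 / (1 + exp(−a(θ − b)))
Remove guessing floor: (0.86 − 0.29)/(1 − 0.29) = 0.8028
logit = ln(0.8028/0.1972) = 1.4040
θ = b + logit/(a) = -0.16 + 1.4040/1.6000 = 0.7175

0.717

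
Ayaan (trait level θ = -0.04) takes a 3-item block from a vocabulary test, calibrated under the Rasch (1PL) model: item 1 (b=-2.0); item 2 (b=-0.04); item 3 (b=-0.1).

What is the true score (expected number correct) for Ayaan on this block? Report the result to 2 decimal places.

P(θ) = 1 / (1 + exp(−(θ − b)))
P_1 = 1/(1+e^{-1.9600}) = 0.8765
P_2 = 1/(1+e^{0.0000}) = 0.5000
P_3 = 1/(1+e^{-0.0600}) = 0.5150
E[score] = 0.8765 + 0.5000 + 0.5150 = 1.8915

1.89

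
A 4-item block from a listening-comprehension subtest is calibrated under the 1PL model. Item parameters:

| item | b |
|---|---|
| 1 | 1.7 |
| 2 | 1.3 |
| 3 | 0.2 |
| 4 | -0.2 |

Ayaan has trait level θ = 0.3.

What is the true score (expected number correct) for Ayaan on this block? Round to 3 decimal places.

1.614

P(θ) = 1 / (1 + exp(−(θ − b)))
P_1 = 1/(1+e^{1.4000}) = 0.1978
P_2 = 1/(1+e^{1.0000}) = 0.2689
P_3 = 1/(1+e^{-0.1000}) = 0.5250
P_4 = 1/(1+e^{-0.5000}) = 0.6225
E[score] = 0.1978 + 0.2689 + 0.5250 + 0.6225 = 1.6142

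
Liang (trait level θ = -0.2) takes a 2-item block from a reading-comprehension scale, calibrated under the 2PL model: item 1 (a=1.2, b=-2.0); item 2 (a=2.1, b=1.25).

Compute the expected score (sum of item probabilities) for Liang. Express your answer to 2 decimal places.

0.94

P(θ) = 1 / (1 + exp(−a(θ − b)))
P_1 = 1/(1+e^{-2.1600}) = 0.8966
P_2 = 1/(1+e^{3.0450}) = 0.0454
E[score] = 0.8966 + 0.0454 = 0.9420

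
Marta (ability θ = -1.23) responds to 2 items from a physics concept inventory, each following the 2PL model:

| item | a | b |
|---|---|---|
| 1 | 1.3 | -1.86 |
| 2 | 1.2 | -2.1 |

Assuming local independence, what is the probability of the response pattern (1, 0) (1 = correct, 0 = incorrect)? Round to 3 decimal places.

P(θ) = 1 / (1 + exp(−a(θ − b)))
P_1 = 1/(1+e^{-0.8190}) = 0.6940
P_2 = 1/(1+e^{-1.0440}) = 0.7396
L = P_1 × (1−P_2) = 0.6940 × 0.2604 = 0.18071

0.181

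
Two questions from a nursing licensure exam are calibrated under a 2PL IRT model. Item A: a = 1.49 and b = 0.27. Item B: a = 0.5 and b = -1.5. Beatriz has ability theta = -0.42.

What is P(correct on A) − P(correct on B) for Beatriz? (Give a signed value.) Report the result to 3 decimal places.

P(theta) = 1 / (1 + exp(−a(theta − b)))
P_A = 0.2635
P_B = 0.6318
P_A − P_B = -0.3684

-0.368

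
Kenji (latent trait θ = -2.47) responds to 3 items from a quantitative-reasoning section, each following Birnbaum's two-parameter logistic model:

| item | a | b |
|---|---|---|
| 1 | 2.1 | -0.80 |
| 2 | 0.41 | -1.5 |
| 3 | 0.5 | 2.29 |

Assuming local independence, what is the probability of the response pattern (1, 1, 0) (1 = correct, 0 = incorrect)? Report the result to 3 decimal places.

P(θ) = 1 / (1 + exp(−a(θ − b)))
P_1 = 1/(1+e^{3.5070}) = 0.0291
P_2 = 1/(1+e^{0.3977}) = 0.4019
P_3 = 1/(1+e^{2.3800}) = 0.0847
L = P_1 × P_2 × (1−P_3) = 0.0291 × 0.4019 × 0.9153 = 0.01071

0.011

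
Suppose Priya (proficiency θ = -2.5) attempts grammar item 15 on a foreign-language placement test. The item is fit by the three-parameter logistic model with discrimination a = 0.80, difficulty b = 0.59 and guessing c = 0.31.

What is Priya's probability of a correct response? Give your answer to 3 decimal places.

0.364

P(θ) = c + (1 − c) · 1 / (1 + exp(−a(θ − b)))
Exponent: 0.80 × (-2.5 − 0.59) = -2.4720
1/(1 + e^{2.4720}) = 0.0778
P = 0.31 + 0.69 × 0.0778 = 0.3637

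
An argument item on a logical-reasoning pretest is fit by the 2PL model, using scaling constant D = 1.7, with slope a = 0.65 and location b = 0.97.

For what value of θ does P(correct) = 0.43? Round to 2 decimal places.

0.71

P(θ) = 1 / (1 + exp(−D·a(θ − b)))
logit = ln(0.4300/0.5700) = -0.2819
θ = b + logit/(1.7·a) = 0.97 + (-0.2819)/1.1050 = 0.7149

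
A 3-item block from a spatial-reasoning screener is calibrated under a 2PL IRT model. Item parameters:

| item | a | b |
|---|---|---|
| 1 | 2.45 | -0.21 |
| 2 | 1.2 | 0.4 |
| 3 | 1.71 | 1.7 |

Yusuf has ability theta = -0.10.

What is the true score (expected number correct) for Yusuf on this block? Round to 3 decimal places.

P(theta) = 1 / (1 + exp(−a(theta − b)))
P_1 = 1/(1+e^{-0.2695}) = 0.5670
P_2 = 1/(1+e^{0.6000}) = 0.3543
P_3 = 1/(1+e^{3.0780}) = 0.0440
E[score] = 0.5670 + 0.3543 + 0.0440 = 0.9653

0.965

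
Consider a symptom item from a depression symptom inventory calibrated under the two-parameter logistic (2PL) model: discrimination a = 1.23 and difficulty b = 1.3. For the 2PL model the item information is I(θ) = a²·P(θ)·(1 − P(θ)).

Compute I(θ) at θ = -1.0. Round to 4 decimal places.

P = 1/(1+e^{2.8290}) = 0.0558
P(1−P) = 0.0558 × 0.9442 = 0.0527
I = a² × P(1−P) = 1.23² × 0.0527 = 0.07968

0.0797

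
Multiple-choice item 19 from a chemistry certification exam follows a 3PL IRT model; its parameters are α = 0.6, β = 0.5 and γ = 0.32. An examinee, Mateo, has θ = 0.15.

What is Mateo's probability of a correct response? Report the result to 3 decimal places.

0.624

P(θ) = γ + (1 − γ) · 1 / (1 + exp(−α(θ − β)))
Exponent: 0.6 × (0.15 − 0.5) = -0.2100
1/(1 + e^{0.2100}) = 0.4477
P = 0.32 + 0.68 × 0.4477 = 0.6244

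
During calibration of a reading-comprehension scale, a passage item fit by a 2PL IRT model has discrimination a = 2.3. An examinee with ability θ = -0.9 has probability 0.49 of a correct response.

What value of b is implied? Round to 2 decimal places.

P(θ) = 1 / (1 + exp(−a(θ − b)))
logit(0.49) = ln(0.49/0.51) = -0.0400
b = θ − logit/(a) = -0.9 − (-0.0400)/2.3000 = -0.8826

-0.88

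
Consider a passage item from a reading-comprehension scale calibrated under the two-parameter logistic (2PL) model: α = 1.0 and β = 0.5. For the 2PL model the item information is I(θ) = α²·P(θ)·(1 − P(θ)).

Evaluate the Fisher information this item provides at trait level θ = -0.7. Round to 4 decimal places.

0.1779

P = 1/(1+e^{1.2000}) = 0.2315
P(1−P) = 0.2315 × 0.7685 = 0.1779
I = α² × P(1−P) = 1.0² × 0.1779 = 0.17789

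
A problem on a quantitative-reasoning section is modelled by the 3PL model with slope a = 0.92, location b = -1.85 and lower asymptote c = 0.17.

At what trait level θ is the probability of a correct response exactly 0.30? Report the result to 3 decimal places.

P(θ) = c + (1 − c) · 1 / (1 + exp(−a(θ − b)))
Remove guessing floor: (0.30 − 0.17)/(1 − 0.17) = 0.1566
logit = ln(0.1566/0.8434) = -1.6835
θ = b + logit/(a) = -1.85 + (-1.6835)/0.9200 = -3.6799

-3.680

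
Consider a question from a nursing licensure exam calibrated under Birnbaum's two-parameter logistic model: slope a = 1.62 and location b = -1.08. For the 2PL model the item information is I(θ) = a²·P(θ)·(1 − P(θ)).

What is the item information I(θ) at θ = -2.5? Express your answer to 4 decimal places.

P = 1/(1+e^{2.3004}) = 0.0911
P(1−P) = 0.0911 × 0.9089 = 0.0828
I = a² × P(1−P) = 1.62² × 0.0828 = 0.21728

0.2173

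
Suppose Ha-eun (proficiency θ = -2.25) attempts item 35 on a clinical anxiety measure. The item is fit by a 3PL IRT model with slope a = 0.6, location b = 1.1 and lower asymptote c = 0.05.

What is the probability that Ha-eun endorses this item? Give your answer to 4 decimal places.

0.1622

P(θ) = c + (1 − c) · 1 / (1 + exp(−a(θ − b)))
Exponent: 0.6 × (-2.25 − 1.1) = -2.0100
1/(1 + e^{2.0100}) = 0.1182
P = 0.05 + 0.95 × 0.1182 = 0.1622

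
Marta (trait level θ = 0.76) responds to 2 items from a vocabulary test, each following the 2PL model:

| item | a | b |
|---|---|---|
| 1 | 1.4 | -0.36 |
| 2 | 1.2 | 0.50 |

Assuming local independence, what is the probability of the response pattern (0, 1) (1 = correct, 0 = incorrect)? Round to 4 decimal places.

P(θ) = 1 / (1 + exp(−a(θ − b)))
P_1 = 1/(1+e^{-1.5680}) = 0.8275
P_2 = 1/(1+e^{-0.3120}) = 0.5774
L = (1−P_1) × P_2 = 0.1725 × 0.5774 = 0.09960

0.0996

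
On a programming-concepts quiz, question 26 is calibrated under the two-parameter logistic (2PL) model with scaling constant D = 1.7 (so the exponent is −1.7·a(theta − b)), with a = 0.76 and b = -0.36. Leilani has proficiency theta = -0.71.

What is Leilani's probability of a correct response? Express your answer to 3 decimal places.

0.389

P(theta) = 1 / (1 + exp(−D·a(theta − b)))
Exponent: 1.7 × 0.76 × (-0.71 − (-0.36)) = -0.4522
1/(1 + e^{0.4522}) = 0.3888
P = 0.3888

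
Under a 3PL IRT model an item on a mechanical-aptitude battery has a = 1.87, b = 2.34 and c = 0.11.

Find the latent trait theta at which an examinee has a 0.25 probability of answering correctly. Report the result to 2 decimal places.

1.44

P(theta) = c + (1 − c) · 1 / (1 + exp(−a(theta − b)))
Remove guessing floor: (0.25 − 0.11)/(1 − 0.11) = 0.1573
logit = ln(0.1573/0.8427) = -1.6784
theta = b + logit/(a) = 2.34 + (-1.6784)/1.8700 = 1.4424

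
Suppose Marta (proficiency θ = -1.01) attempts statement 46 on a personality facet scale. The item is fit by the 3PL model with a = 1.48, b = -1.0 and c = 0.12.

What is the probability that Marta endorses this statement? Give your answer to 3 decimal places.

P(θ) = c + (1 − c) · 1 / (1 + exp(−a(θ − b)))
Exponent: 1.48 × (-1.01 − (-1.0)) = -0.0148
1/(1 + e^{0.0148}) = 0.4963
P = 0.12 + 0.88 × 0.4963 = 0.5567

0.557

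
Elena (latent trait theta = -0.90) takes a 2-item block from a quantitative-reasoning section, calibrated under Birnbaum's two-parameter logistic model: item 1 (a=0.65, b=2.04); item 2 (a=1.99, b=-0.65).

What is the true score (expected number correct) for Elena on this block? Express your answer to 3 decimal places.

0.507

P(theta) = 1 / (1 + exp(−a(theta − b)))
P_1 = 1/(1+e^{1.9110}) = 0.1289
P_2 = 1/(1+e^{0.4975}) = 0.3781
E[score] = 0.1289 + 0.3781 = 0.5070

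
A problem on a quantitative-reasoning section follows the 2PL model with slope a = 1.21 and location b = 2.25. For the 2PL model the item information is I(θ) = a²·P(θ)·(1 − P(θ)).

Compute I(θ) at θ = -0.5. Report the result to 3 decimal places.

P = 1/(1+e^{3.3275}) = 0.0346
P(1−P) = 0.0346 × 0.9654 = 0.0334
I = a² × P(1−P) = 1.21² × 0.0334 = 0.04896

0.049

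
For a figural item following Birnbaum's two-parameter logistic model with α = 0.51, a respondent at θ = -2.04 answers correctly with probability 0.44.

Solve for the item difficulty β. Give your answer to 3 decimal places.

-1.567

P(θ) = 1 / (1 + exp(−α(θ − β)))
logit(0.44) = ln(0.44/0.56) = -0.2412
β = θ − logit/(α) = -2.04 − (-0.2412)/0.5100 = -1.5671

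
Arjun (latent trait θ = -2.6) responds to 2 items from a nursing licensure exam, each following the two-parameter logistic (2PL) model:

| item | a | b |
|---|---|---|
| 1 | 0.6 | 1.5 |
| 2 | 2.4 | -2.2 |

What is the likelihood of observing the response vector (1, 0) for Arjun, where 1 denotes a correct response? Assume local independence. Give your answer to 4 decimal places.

P(θ) = 1 / (1 + exp(−a(θ − b)))
P_1 = 1/(1+e^{2.4600}) = 0.0787
P_2 = 1/(1+e^{0.9600}) = 0.2769
L = P_1 × (1−P_2) = 0.0787 × 0.7231 = 0.05692

0.0569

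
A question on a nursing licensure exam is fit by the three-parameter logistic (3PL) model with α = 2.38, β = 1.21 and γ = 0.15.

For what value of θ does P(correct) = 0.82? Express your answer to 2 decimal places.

P(θ) = γ + (1 − γ) · 1 / (1 + exp(−α(θ − β)))
Remove guessing floor: (0.82 − 0.15)/(1 − 0.15) = 0.7882
logit = ln(0.7882/0.2118) = 1.3143
θ = β + logit/(α) = 1.21 + 1.3143/2.3800 = 1.7622

1.76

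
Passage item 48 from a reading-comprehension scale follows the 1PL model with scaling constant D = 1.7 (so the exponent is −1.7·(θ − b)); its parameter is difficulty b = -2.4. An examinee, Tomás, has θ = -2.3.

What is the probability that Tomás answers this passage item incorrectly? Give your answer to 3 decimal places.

P(θ) = 1 / (1 + exp(−D·(θ − b)))
Exponent: 1.7 × (-2.3 − (-2.4)) = 0.1700
1/(1 + e^{-0.1700}) = 0.5424
P = 0.5424
P(incorrect) = 1 − 0.5424 = 0.4576

0.458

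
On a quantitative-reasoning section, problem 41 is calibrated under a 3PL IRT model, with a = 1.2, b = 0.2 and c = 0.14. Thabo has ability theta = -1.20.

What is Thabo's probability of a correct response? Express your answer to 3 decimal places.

0.275

P(theta) = c + (1 − c) · 1 / (1 + exp(−a(theta − b)))
Exponent: 1.2 × (-1.20 − 0.2) = -1.6800
1/(1 + e^{1.6800}) = 0.1571
P = 0.14 + 0.86 × 0.1571 = 0.2751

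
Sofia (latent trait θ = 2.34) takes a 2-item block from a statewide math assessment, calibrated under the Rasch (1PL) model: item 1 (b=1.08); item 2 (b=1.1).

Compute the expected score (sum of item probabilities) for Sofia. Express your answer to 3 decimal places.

1.555

P(θ) = 1 / (1 + exp(−(θ − b)))
P_1 = 1/(1+e^{-1.2600}) = 0.7790
P_2 = 1/(1+e^{-1.2400}) = 0.7756
E[score] = 0.7790 + 0.7756 = 1.5546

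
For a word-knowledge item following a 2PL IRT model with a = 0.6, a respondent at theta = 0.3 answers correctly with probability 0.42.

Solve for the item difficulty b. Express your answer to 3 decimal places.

0.838

P(theta) = 1 / (1 + exp(−a(theta − b)))
logit(0.42) = ln(0.42/0.58) = -0.3228
b = theta − logit/(a) = 0.3 − (-0.3228)/0.6000 = 0.8380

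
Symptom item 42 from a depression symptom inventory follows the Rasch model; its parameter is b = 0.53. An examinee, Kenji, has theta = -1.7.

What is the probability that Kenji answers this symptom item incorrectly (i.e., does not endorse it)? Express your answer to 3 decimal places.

P(theta) = 1 / (1 + exp(−(theta − b)))
Exponent: (-1.7 − 0.53) = -2.2300
1/(1 + e^{2.2300}) = 0.0971
P = 0.0971
P(incorrect) = 1 − 0.0971 = 0.9029

0.903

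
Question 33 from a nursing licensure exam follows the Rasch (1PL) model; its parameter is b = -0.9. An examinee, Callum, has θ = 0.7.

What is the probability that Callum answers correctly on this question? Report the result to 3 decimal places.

P(θ) = 1 / (1 + exp(−(θ − b)))
Exponent: (0.7 − (-0.9)) = 1.6000
1/(1 + e^{-1.6000}) = 0.8320
P = 0.8320

0.832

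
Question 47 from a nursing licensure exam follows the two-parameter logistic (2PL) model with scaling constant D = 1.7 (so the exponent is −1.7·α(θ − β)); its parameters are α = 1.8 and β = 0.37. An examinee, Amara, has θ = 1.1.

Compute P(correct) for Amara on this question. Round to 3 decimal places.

0.903

P(θ) = 1 / (1 + exp(−D·α(θ − β)))
Exponent: 1.7 × 1.8 × (1.1 − 0.37) = 2.2338
1/(1 + e^{-2.2338}) = 0.9032
P = 0.9032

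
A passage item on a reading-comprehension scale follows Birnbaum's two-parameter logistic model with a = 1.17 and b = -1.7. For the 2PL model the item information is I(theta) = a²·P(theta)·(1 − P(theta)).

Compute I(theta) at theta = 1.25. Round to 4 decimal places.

0.0408

P = 1/(1+e^{-3.4515}) = 0.9693
P(1−P) = 0.9693 × 0.0307 = 0.0298
I = a² × P(1−P) = 1.17² × 0.0298 = 0.04077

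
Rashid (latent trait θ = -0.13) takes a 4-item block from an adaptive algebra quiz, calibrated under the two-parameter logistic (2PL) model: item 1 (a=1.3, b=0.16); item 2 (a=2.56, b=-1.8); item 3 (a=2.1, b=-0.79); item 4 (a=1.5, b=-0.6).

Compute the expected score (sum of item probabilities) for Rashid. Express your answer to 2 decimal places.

P(θ) = 1 / (1 + exp(−a(θ − b)))
P_1 = 1/(1+e^{0.3770}) = 0.4069
P_2 = 1/(1+e^{-4.2752}) = 0.9863
P_3 = 1/(1+e^{-1.3860}) = 0.8000
P_4 = 1/(1+e^{-0.7050}) = 0.6693
E[score] = 0.4069 + 0.9863 + 0.8000 + 0.6693 = 2.8624

2.86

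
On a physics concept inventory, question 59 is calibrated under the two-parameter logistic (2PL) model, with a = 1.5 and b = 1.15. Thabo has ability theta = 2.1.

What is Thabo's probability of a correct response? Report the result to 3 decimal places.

P(theta) = 1 / (1 + exp(−a(theta − b)))
Exponent: 1.5 × (2.1 − 1.15) = 1.4250
1/(1 + e^{-1.4250}) = 0.8061

0.806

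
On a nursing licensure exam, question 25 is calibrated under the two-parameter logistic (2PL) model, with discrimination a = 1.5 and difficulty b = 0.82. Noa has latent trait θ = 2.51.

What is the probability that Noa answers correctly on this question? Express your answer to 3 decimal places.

0.927

P(θ) = 1 / (1 + exp(−a(θ − b)))
Exponent: 1.5 × (2.51 − 0.82) = 2.5350
1/(1 + e^{-2.5350}) = 0.9266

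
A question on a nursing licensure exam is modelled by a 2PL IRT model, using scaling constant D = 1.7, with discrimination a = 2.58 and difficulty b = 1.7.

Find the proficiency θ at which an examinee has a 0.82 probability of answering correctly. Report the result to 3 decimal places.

P(θ) = 1 / (1 + exp(−D·a(θ − b)))
logit = ln(0.8200/0.1800) = 1.5163
θ = b + logit/(1.7·a) = 1.7 + 1.5163/4.3860 = 2.0457

2.046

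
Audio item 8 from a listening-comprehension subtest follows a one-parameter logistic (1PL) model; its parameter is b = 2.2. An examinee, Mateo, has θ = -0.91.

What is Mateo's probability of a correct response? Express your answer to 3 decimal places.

P(θ) = 1 / (1 + exp(−(θ − b)))
Exponent: (-0.91 − 2.2) = -3.1100
1/(1 + e^{3.1100}) = 0.0427
P = 0.0427

0.043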